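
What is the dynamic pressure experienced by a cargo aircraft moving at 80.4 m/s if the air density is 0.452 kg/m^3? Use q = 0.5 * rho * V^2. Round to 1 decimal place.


Step 1: V^2 = 80.4^2 = 6464.16
Step 2: q = 0.5 * 0.452 * 6464.16
Step 3: q = 1460.9 Pa

1460.9


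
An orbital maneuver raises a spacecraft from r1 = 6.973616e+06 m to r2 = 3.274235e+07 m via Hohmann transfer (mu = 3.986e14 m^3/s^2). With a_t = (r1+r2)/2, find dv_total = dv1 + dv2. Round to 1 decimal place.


Step 1: Transfer semi-major axis a_t = (6.973616e+06 + 3.274235e+07) / 2 = 1.985798e+07 m
Step 2: v1 (circular at r1) = sqrt(mu/r1) = 7560.31 m/s
Step 3: v_t1 = sqrt(mu*(2/r1 - 1/a_t)) = 9707.94 m/s
Step 4: dv1 = |9707.94 - 7560.31| = 2147.63 m/s
Step 5: v2 (circular at r2) = 3489.1 m/s, v_t2 = 2067.64 m/s
Step 6: dv2 = |3489.1 - 2067.64| = 1421.46 m/s
Step 7: Total delta-v = 2147.63 + 1421.46 = 3569.1 m/s

3569.1


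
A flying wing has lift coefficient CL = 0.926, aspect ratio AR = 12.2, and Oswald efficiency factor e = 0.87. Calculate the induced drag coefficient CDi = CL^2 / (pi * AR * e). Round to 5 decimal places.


Step 1: CL^2 = 0.926^2 = 0.857476
Step 2: pi * AR * e = 3.14159 * 12.2 * 0.87 = 33.344864
Step 3: CDi = 0.857476 / 33.344864 = 0.02572

0.02572


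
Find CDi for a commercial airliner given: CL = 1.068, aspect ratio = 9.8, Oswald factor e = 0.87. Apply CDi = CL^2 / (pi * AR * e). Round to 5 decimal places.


Step 1: CL^2 = 1.068^2 = 1.140624
Step 2: pi * AR * e = 3.14159 * 9.8 * 0.87 = 26.785219
Step 3: CDi = 1.140624 / 26.785219 = 0.04258

0.04258


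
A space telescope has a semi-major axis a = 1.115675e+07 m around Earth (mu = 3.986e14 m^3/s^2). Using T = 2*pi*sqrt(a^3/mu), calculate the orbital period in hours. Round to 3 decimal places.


Step 1: a^3 / mu = 1.388715e+21 / 3.986e14 = 3.483981e+06
Step 2: sqrt(3.483981e+06) = 1866.5426 s
Step 3: T = 2*pi * 1866.5426 = 11727.83 s
Step 4: T in hours = 11727.83 / 3600 = 3.258 hours

3.258


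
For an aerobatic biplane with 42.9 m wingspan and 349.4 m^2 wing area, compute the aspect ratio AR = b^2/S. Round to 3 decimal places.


Step 1: b^2 = 42.9^2 = 1840.41
Step 2: AR = 1840.41 / 349.4 = 5.267

5.267


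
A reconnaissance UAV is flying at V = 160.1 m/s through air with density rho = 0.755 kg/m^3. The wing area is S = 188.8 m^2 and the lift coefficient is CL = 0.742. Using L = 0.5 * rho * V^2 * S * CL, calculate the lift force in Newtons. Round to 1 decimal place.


Step 1: Calculate dynamic pressure q = 0.5 * 0.755 * 160.1^2 = 0.5 * 0.755 * 25632.01 = 9676.0838 Pa
Step 2: Multiply by wing area and lift coefficient: L = 9676.0838 * 188.8 * 0.742
Step 3: L = 1826844.6167 * 0.742 = 1355518.7 N

1355518.7


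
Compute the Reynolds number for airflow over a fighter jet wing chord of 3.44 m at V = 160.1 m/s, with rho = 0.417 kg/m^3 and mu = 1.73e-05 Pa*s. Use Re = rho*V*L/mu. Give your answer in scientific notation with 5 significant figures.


Step 1: Numerator = rho * V * L = 0.417 * 160.1 * 3.44 = 229.660248
Step 2: Re = 229.660248 / 1.73e-05
Step 3: Re = 1.3275e+07

1.3275e+07


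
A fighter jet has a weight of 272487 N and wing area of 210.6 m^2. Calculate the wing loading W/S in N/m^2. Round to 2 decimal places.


Step 1: Wing loading = W / S = 272487 / 210.6
Step 2: Wing loading = 1293.86 N/m^2

1293.86


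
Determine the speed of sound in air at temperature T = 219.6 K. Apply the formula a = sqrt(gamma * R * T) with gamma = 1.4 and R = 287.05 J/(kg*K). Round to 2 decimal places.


Step 1: gamma * R * T = 1.4 * 287.05 * 219.6 = 88250.652
Step 2: a = sqrt(88250.652) = 297.07 m/s

297.07


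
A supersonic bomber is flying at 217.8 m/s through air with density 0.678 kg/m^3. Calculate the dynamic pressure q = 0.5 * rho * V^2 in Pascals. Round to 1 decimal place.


Step 1: V^2 = 217.8^2 = 47436.84
Step 2: q = 0.5 * 0.678 * 47436.84
Step 3: q = 16081.1 Pa

16081.1


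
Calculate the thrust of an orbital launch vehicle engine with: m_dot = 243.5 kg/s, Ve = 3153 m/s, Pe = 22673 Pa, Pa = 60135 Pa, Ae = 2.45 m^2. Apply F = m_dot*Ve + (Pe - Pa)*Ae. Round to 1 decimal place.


Step 1: Momentum thrust = m_dot * Ve = 243.5 * 3153 = 767755.5 N
Step 2: Pressure thrust = (Pe - Pa) * Ae = (22673 - 60135) * 2.45 = -91781.90 N
Step 3: Total thrust F = 767755.5 + -91781.90 = 675973.6 N

675973.6


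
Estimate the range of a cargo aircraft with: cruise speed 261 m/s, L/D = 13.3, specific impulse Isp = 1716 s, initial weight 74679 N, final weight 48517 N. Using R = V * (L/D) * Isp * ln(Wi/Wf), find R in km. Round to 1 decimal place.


Step 1: Coefficient = V * (L/D) * Isp = 261 * 13.3 * 1716 = 5956750.8 m
Step 2: Wi/Wf = 74679 / 48517 = 1.539234
Step 3: ln(1.539234) = 0.431285
Step 4: R = 5956750.8 * 0.431285 = 2569055.3 m = 2569.1 km

2569.1


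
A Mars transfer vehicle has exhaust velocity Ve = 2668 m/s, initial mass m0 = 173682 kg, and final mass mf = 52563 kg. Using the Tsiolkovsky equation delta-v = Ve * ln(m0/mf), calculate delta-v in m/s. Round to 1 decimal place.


Step 1: Mass ratio m0/mf = 173682 / 52563 = 3.304263
Step 2: ln(3.304263) = 1.195214
Step 3: delta-v = 2668 * 1.195214 = 3188.8 m/s

3188.8


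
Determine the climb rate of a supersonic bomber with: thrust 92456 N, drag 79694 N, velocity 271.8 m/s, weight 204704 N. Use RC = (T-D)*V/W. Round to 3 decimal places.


Step 1: Excess thrust = T - D = 92456 - 79694 = 12762 N
Step 2: Excess power = 12762 * 271.8 = 3468711.6 W
Step 3: RC = 3468711.6 / 204704 = 16.945 m/s

16.945


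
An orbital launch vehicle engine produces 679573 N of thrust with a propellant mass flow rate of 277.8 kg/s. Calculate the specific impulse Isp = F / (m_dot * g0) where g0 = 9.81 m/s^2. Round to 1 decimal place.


Step 1: m_dot * g0 = 277.8 * 9.81 = 2725.22
Step 2: Isp = 679573 / 2725.22 = 249.4 s

249.4


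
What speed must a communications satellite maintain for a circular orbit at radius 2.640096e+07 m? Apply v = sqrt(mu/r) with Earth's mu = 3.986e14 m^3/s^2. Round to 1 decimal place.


Step 1: mu / r = 3.986e14 / 2.640096e+07 = 15097935.8326
Step 2: v = sqrt(15097935.8326) = 3885.6 m/s

3885.6


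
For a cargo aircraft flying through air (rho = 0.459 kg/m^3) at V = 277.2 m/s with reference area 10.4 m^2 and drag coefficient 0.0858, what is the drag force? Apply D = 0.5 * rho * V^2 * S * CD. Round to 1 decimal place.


Step 1: Dynamic pressure q = 0.5 * 0.459 * 277.2^2 = 17634.7433 Pa
Step 2: Drag D = q * S * CD = 17634.7433 * 10.4 * 0.0858
Step 3: D = 15735.8 N

15735.8


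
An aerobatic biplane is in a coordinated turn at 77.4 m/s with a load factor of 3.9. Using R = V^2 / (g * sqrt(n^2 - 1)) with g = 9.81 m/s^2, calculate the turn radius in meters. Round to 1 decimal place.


Step 1: V^2 = 77.4^2 = 5990.76
Step 2: n^2 - 1 = 3.9^2 - 1 = 14.21
Step 3: sqrt(14.21) = 3.769615
Step 4: R = 5990.76 / (9.81 * 3.769615) = 162.0 m

162.0


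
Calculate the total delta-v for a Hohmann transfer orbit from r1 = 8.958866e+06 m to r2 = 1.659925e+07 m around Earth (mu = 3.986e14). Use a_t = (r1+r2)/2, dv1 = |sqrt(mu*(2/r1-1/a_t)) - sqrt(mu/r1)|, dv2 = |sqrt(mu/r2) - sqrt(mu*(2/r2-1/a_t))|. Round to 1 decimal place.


Step 1: Transfer semi-major axis a_t = (8.958866e+06 + 1.659925e+07) / 2 = 1.277906e+07 m
Step 2: v1 (circular at r1) = sqrt(mu/r1) = 6670.25 m/s
Step 3: v_t1 = sqrt(mu*(2/r1 - 1/a_t)) = 7602.16 m/s
Step 4: dv1 = |7602.16 - 6670.25| = 931.91 m/s
Step 5: v2 (circular at r2) = 4900.32 m/s, v_t2 = 4103.0 m/s
Step 6: dv2 = |4900.32 - 4103.0| = 797.32 m/s
Step 7: Total delta-v = 931.91 + 797.32 = 1729.2 m/s

1729.2


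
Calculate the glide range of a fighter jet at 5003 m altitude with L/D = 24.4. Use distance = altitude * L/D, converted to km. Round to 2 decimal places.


Step 1: Glide distance = altitude * L/D = 5003 * 24.4 = 122073.2 m
Step 2: Convert to km: 122073.2 / 1000 = 122.07 km

122.07


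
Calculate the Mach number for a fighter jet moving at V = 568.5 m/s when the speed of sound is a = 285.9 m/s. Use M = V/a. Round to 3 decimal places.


Step 1: M = V / a = 568.5 / 285.9
Step 2: M = 1.988

1.988


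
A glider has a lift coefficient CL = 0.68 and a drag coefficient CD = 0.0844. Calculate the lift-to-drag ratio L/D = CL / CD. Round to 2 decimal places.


Step 1: L/D = CL / CD = 0.68 / 0.0844
Step 2: L/D = 8.06

8.06


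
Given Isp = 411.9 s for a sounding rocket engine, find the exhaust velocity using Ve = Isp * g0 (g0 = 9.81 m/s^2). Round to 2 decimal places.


Step 1: Ve = Isp * g0 = 411.9 * 9.81
Step 2: Ve = 4040.74 m/s

4040.74


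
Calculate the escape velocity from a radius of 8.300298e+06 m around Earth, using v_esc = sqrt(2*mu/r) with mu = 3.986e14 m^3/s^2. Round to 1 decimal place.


Step 1: 2*mu/r = 2 * 3.986e14 / 8.300298e+06 = 96044744.4176
Step 2: v_esc = sqrt(96044744.4176) = 9800.2 m/s

9800.2


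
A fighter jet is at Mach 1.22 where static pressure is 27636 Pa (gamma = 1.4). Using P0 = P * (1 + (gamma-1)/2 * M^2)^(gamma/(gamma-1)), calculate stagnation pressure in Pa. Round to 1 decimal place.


Step 1: (gamma-1)/2 * M^2 = 0.2 * 1.4884 = 0.29768
Step 2: 1 + 0.29768 = 1.29768
Step 3: Exponent gamma/(gamma-1) = 3.5
Step 4: P0 = 27636 * 1.29768^3.5 = 68795.8 Pa

68795.8


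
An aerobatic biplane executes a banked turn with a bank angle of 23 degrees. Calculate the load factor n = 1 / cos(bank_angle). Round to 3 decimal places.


Step 1: Convert 23 degrees to radians = 0.401426
Step 2: cos(23 deg) = 0.920505
Step 3: n = 1 / 0.920505 = 1.086

1.086


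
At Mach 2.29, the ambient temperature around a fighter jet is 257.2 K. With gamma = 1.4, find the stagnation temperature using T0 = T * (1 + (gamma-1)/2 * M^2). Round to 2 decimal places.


Step 1: (gamma-1)/2 = 0.2
Step 2: M^2 = 5.2441
Step 3: 1 + 0.2 * 5.2441 = 2.04882
Step 4: T0 = 257.2 * 2.04882 = 526.96 K

526.96


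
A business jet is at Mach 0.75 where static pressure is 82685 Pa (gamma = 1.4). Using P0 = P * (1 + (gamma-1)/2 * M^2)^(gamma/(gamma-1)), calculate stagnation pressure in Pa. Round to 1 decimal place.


Step 1: (gamma-1)/2 * M^2 = 0.2 * 0.5625 = 0.1125
Step 2: 1 + 0.1125 = 1.1125
Step 3: Exponent gamma/(gamma-1) = 3.5
Step 4: P0 = 82685 * 1.1125^3.5 = 120081.7 Pa

120081.7


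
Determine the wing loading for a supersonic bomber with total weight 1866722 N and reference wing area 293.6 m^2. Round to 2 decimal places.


Step 1: Wing loading = W / S = 1866722 / 293.6
Step 2: Wing loading = 6358.04 N/m^2

6358.04


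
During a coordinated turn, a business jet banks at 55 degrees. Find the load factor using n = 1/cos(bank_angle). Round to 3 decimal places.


Step 1: Convert 55 degrees to radians = 0.959931
Step 2: cos(55 deg) = 0.573576
Step 3: n = 1 / 0.573576 = 1.743

1.743


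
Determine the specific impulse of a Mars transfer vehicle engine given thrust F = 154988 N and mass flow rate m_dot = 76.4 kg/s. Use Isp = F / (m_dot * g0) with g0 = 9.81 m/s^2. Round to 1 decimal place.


Step 1: m_dot * g0 = 76.4 * 9.81 = 749.48
Step 2: Isp = 154988 / 749.48 = 206.8 s

206.8


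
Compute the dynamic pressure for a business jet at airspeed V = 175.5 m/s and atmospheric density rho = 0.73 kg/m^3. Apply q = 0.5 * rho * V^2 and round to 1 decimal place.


Step 1: V^2 = 175.5^2 = 30800.25
Step 2: q = 0.5 * 0.73 * 30800.25
Step 3: q = 11242.1 Pa

11242.1


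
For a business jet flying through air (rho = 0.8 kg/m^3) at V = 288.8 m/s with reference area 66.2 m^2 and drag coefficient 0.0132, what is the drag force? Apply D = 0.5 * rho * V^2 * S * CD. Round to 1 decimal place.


Step 1: Dynamic pressure q = 0.5 * 0.8 * 288.8^2 = 33362.176 Pa
Step 2: Drag D = q * S * CD = 33362.176 * 66.2 * 0.0132
Step 3: D = 29153.2 N

29153.2


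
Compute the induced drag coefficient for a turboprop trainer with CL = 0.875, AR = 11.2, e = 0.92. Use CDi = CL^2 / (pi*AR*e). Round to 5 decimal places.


Step 1: CL^2 = 0.875^2 = 0.765625
Step 2: pi * AR * e = 3.14159 * 11.2 * 0.92 = 32.370971
Step 3: CDi = 0.765625 / 32.370971 = 0.02365

0.02365


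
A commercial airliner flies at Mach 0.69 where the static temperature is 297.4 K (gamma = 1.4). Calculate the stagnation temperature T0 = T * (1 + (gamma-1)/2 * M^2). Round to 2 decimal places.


Step 1: (gamma-1)/2 = 0.2
Step 2: M^2 = 0.4761
Step 3: 1 + 0.2 * 0.4761 = 1.09522
Step 4: T0 = 297.4 * 1.09522 = 325.72 K

325.72


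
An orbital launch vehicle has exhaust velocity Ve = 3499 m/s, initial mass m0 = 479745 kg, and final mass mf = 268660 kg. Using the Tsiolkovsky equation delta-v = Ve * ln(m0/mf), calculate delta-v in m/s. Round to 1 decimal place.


Step 1: Mass ratio m0/mf = 479745 / 268660 = 1.785696
Step 2: ln(1.785696) = 0.579808
Step 3: delta-v = 3499 * 0.579808 = 2028.7 m/s

2028.7


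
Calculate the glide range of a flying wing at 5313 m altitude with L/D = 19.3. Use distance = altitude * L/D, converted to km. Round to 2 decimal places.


Step 1: Glide distance = altitude * L/D = 5313 * 19.3 = 102540.9 m
Step 2: Convert to km: 102540.9 / 1000 = 102.54 km

102.54


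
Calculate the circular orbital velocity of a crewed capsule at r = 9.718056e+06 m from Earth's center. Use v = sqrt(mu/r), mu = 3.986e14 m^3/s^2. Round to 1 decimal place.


Step 1: mu / r = 3.986e14 / 9.718056e+06 = 41016433.7394
Step 2: v = sqrt(41016433.7394) = 6404.4 m/s

6404.4


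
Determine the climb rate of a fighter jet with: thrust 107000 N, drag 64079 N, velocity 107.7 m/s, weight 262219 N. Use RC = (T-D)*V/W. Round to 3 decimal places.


Step 1: Excess thrust = T - D = 107000 - 64079 = 42921 N
Step 2: Excess power = 42921 * 107.7 = 4622591.7 W
Step 3: RC = 4622591.7 / 262219 = 17.629 m/s

17.629


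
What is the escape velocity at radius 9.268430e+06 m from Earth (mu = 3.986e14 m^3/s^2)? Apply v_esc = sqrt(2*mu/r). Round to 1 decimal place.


Step 1: 2*mu/r = 2 * 3.986e14 / 9.268430e+06 = 86012409.8688
Step 2: v_esc = sqrt(86012409.8688) = 9274.3 m/s

9274.3


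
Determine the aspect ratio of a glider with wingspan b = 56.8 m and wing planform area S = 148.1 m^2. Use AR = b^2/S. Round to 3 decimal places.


Step 1: b^2 = 56.8^2 = 3226.24
Step 2: AR = 3226.24 / 148.1 = 21.784

21.784


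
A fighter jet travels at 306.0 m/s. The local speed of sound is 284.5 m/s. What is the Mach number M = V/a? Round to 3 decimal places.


Step 1: M = V / a = 306.0 / 284.5
Step 2: M = 1.076

1.076


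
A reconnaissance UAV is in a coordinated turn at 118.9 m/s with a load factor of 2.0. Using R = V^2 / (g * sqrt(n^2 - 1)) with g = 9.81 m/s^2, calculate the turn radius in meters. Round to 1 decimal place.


Step 1: V^2 = 118.9^2 = 14137.21
Step 2: n^2 - 1 = 2.0^2 - 1 = 3.0
Step 3: sqrt(3.0) = 1.732051
Step 4: R = 14137.21 / (9.81 * 1.732051) = 832.0 m

832.0


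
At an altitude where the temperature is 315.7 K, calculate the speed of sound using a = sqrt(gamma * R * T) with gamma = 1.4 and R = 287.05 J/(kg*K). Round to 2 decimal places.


Step 1: gamma * R * T = 1.4 * 287.05 * 315.7 = 126870.359
Step 2: a = sqrt(126870.359) = 356.19 m/s

356.19


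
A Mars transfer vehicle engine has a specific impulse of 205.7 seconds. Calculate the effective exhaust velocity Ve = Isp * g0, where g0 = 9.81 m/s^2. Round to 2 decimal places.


Step 1: Ve = Isp * g0 = 205.7 * 9.81
Step 2: Ve = 2017.92 m/s

2017.92


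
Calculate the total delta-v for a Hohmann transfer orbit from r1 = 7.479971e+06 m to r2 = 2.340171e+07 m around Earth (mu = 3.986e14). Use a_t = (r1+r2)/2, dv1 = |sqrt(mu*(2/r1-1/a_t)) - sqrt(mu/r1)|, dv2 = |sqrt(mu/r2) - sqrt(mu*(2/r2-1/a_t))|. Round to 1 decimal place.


Step 1: Transfer semi-major axis a_t = (7.479971e+06 + 2.340171e+07) / 2 = 1.544084e+07 m
Step 2: v1 (circular at r1) = sqrt(mu/r1) = 7299.93 m/s
Step 3: v_t1 = sqrt(mu*(2/r1 - 1/a_t)) = 8986.84 m/s
Step 4: dv1 = |8986.84 - 7299.93| = 1686.91 m/s
Step 5: v2 (circular at r2) = 4127.1 m/s, v_t2 = 2872.5 m/s
Step 6: dv2 = |4127.1 - 2872.5| = 1254.6 m/s
Step 7: Total delta-v = 1686.91 + 1254.6 = 2941.5 m/s

2941.5


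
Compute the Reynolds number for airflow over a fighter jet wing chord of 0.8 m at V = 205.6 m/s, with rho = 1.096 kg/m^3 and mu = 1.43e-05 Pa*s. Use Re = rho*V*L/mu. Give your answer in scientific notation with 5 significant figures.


Step 1: Numerator = rho * V * L = 1.096 * 205.6 * 0.8 = 180.27008
Step 2: Re = 180.27008 / 1.43e-05
Step 3: Re = 1.2606e+07

1.2606e+07


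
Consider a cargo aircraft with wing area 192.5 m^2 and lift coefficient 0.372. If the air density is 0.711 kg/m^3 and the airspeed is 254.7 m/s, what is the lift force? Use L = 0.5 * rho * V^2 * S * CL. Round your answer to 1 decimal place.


Step 1: Calculate dynamic pressure q = 0.5 * 0.711 * 254.7^2 = 0.5 * 0.711 * 64872.09 = 23062.028 Pa
Step 2: Multiply by wing area and lift coefficient: L = 23062.028 * 192.5 * 0.372
Step 3: L = 4439440.389 * 0.372 = 1651471.8 N

1651471.8


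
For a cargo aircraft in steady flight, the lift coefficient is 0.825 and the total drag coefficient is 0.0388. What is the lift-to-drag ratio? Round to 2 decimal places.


Step 1: L/D = CL / CD = 0.825 / 0.0388
Step 2: L/D = 21.26

21.26


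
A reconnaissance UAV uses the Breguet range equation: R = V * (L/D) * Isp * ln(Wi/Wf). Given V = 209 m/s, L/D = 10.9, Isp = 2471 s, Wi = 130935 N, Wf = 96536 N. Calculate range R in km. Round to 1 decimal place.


Step 1: Coefficient = V * (L/D) * Isp = 209 * 10.9 * 2471 = 5629185.1 m
Step 2: Wi/Wf = 130935 / 96536 = 1.356333
Step 3: ln(1.356333) = 0.304785
Step 4: R = 5629185.1 * 0.304785 = 1715691.3 m = 1715.7 km

1715.7


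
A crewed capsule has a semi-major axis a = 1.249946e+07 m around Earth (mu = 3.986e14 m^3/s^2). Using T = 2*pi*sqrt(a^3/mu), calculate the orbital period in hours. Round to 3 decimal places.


Step 1: a^3 / mu = 1.952872e+21 / 3.986e14 = 4.899327e+06
Step 2: sqrt(4.899327e+06) = 2213.4424 s
Step 3: T = 2*pi * 2213.4424 = 13907.47 s
Step 4: T in hours = 13907.47 / 3600 = 3.863 hours

3.863


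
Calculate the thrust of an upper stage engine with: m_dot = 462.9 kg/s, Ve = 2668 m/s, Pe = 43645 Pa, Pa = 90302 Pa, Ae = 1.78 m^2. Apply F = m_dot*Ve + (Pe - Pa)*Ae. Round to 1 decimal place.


Step 1: Momentum thrust = m_dot * Ve = 462.9 * 2668 = 1235017.2 N
Step 2: Pressure thrust = (Pe - Pa) * Ae = (43645 - 90302) * 1.78 = -83049.46 N
Step 3: Total thrust F = 1235017.2 + -83049.46 = 1151967.7 N

1151967.7


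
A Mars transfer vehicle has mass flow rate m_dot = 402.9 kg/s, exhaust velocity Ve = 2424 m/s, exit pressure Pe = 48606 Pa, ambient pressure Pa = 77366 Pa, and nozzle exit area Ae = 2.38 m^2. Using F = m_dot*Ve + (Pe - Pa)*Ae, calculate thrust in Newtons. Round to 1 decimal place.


Step 1: Momentum thrust = m_dot * Ve = 402.9 * 2424 = 976629.6 N
Step 2: Pressure thrust = (Pe - Pa) * Ae = (48606 - 77366) * 2.38 = -68448.80 N
Step 3: Total thrust F = 976629.6 + -68448.80 = 908180.8 N

908180.8


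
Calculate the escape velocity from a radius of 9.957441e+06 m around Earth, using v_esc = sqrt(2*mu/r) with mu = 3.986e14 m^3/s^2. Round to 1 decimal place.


Step 1: 2*mu/r = 2 * 3.986e14 / 9.957441e+06 = 80060730.4628
Step 2: v_esc = sqrt(80060730.4628) = 8947.7 m/s

8947.7


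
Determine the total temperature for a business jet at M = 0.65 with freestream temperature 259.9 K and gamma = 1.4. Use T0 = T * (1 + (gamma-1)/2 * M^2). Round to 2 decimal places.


Step 1: (gamma-1)/2 = 0.2
Step 2: M^2 = 0.4225
Step 3: 1 + 0.2 * 0.4225 = 1.0845
Step 4: T0 = 259.9 * 1.0845 = 281.86 K

281.86


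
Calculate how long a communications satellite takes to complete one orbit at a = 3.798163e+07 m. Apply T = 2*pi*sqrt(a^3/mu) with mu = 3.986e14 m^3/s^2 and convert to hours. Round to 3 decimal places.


Step 1: a^3 / mu = 5.479246e+22 / 3.986e14 = 1.374623e+08
Step 2: sqrt(1.374623e+08) = 11724.4303 s
Step 3: T = 2*pi * 11724.4303 = 73666.77 s
Step 4: T in hours = 73666.77 / 3600 = 20.463 hours

20.463


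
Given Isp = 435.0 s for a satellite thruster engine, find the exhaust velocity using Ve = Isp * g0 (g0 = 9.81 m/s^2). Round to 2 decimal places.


Step 1: Ve = Isp * g0 = 435.0 * 9.81
Step 2: Ve = 4267.35 m/s

4267.35


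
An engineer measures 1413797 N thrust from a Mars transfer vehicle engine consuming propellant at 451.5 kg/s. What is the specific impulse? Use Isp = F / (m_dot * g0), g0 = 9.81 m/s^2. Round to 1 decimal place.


Step 1: m_dot * g0 = 451.5 * 9.81 = 4429.22
Step 2: Isp = 1413797 / 4429.22 = 319.2 s

319.2


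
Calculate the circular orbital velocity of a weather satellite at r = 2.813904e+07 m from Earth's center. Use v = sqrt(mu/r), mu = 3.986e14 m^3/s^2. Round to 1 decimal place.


Step 1: mu / r = 3.986e14 / 2.813904e+07 = 14165373.0902
Step 2: v = sqrt(14165373.0902) = 3763.7 m/s

3763.7


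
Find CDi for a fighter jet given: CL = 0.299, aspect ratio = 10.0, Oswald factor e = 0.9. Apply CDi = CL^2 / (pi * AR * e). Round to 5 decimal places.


Step 1: CL^2 = 0.299^2 = 0.089401
Step 2: pi * AR * e = 3.14159 * 10.0 * 0.9 = 28.274334
Step 3: CDi = 0.089401 / 28.274334 = 0.00316

0.00316


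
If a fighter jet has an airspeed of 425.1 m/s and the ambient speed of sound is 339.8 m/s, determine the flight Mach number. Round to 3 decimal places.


Step 1: M = V / a = 425.1 / 339.8
Step 2: M = 1.251

1.251


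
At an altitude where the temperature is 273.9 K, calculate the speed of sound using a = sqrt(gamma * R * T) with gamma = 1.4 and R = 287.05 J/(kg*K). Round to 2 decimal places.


Step 1: gamma * R * T = 1.4 * 287.05 * 273.9 = 110072.193
Step 2: a = sqrt(110072.193) = 331.77 m/s

331.77


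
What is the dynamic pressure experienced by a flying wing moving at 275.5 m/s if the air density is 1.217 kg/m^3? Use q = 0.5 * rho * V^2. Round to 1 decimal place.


Step 1: V^2 = 275.5^2 = 75900.25
Step 2: q = 0.5 * 1.217 * 75900.25
Step 3: q = 46185.3 Pa

46185.3


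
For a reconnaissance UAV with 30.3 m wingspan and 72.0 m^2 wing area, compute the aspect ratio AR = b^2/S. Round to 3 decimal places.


Step 1: b^2 = 30.3^2 = 918.09
Step 2: AR = 918.09 / 72.0 = 12.751

12.751


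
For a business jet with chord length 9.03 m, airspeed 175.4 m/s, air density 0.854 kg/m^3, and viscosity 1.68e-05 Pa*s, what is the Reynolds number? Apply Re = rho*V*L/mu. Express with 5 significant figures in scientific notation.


Step 1: Numerator = rho * V * L = 0.854 * 175.4 * 9.03 = 1352.618148
Step 2: Re = 1352.618148 / 1.68e-05
Step 3: Re = 8.0513e+07

8.0513e+07


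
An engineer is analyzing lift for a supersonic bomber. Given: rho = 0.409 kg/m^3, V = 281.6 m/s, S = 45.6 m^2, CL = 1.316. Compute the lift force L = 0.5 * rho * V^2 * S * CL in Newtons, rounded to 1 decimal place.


Step 1: Calculate dynamic pressure q = 0.5 * 0.409 * 281.6^2 = 0.5 * 0.409 * 79298.56 = 16216.5555 Pa
Step 2: Multiply by wing area and lift coefficient: L = 16216.5555 * 45.6 * 1.316
Step 3: L = 739474.9317 * 1.316 = 973149.0 N

973149.0


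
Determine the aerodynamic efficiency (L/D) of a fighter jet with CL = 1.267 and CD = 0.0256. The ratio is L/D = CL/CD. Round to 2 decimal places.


Step 1: L/D = CL / CD = 1.267 / 0.0256
Step 2: L/D = 49.49

49.49


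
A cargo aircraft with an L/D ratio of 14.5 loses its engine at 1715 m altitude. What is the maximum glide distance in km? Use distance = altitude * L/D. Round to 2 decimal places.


Step 1: Glide distance = altitude * L/D = 1715 * 14.5 = 24867.5 m
Step 2: Convert to km: 24867.5 / 1000 = 24.87 km

24.87


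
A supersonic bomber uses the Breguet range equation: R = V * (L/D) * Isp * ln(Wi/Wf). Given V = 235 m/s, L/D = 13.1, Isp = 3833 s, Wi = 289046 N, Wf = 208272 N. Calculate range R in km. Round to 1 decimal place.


Step 1: Coefficient = V * (L/D) * Isp = 235 * 13.1 * 3833 = 11799890.5 m
Step 2: Wi/Wf = 289046 / 208272 = 1.387829
Step 3: ln(1.387829) = 0.327741
Step 4: R = 11799890.5 * 0.327741 = 3867307.1 m = 3867.3 km

3867.3


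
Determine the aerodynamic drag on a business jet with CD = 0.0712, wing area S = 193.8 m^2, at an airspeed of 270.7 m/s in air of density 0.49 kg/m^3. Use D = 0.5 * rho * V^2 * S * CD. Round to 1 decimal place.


Step 1: Dynamic pressure q = 0.5 * 0.49 * 270.7^2 = 17953.23 Pa
Step 2: Drag D = q * S * CD = 17953.23 * 193.8 * 0.0712
Step 3: D = 247728.7 N

247728.7


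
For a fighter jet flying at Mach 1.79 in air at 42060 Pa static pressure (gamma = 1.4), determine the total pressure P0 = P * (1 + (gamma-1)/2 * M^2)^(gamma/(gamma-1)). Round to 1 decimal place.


Step 1: (gamma-1)/2 * M^2 = 0.2 * 3.2041 = 0.64082
Step 2: 1 + 0.64082 = 1.64082
Step 3: Exponent gamma/(gamma-1) = 3.5
Step 4: P0 = 42060 * 1.64082^3.5 = 238003.1 Pa

238003.1


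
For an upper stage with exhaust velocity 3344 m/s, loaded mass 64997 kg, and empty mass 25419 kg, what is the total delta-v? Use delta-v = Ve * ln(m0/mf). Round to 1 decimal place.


Step 1: Mass ratio m0/mf = 64997 / 25419 = 2.557024
Step 2: ln(2.557024) = 0.938844
Step 3: delta-v = 3344 * 0.938844 = 3139.5 m/s

3139.5


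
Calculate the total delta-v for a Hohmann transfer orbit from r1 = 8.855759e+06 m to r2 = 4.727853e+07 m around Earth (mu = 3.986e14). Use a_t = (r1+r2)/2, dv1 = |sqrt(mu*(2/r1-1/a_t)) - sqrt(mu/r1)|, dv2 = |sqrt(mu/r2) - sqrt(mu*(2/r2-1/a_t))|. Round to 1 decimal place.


Step 1: Transfer semi-major axis a_t = (8.855759e+06 + 4.727853e+07) / 2 = 2.806714e+07 m
Step 2: v1 (circular at r1) = sqrt(mu/r1) = 6708.97 m/s
Step 3: v_t1 = sqrt(mu*(2/r1 - 1/a_t)) = 8707.4 m/s
Step 4: dv1 = |8707.4 - 6708.97| = 1998.43 m/s
Step 5: v2 (circular at r2) = 2903.6 m/s, v_t2 = 1630.99 m/s
Step 6: dv2 = |2903.6 - 1630.99| = 1272.61 m/s
Step 7: Total delta-v = 1998.43 + 1272.61 = 3271.0 m/s

3271.0


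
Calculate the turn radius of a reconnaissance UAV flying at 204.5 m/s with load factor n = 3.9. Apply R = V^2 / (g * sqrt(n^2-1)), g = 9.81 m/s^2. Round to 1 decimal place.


Step 1: V^2 = 204.5^2 = 41820.25
Step 2: n^2 - 1 = 3.9^2 - 1 = 14.21
Step 3: sqrt(14.21) = 3.769615
Step 4: R = 41820.25 / (9.81 * 3.769615) = 1130.9 m

1130.9


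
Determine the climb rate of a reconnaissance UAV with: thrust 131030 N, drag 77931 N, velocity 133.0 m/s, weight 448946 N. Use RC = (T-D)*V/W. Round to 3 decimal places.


Step 1: Excess thrust = T - D = 131030 - 77931 = 53099 N
Step 2: Excess power = 53099 * 133.0 = 7062167.0 W
Step 3: RC = 7062167.0 / 448946 = 15.731 m/s

15.731


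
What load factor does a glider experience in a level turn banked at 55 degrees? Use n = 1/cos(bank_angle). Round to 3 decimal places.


Step 1: Convert 55 degrees to radians = 0.959931
Step 2: cos(55 deg) = 0.573576
Step 3: n = 1 / 0.573576 = 1.743

1.743


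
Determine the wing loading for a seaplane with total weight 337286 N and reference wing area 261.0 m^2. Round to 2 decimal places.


Step 1: Wing loading = W / S = 337286 / 261.0
Step 2: Wing loading = 1292.28 N/m^2

1292.28


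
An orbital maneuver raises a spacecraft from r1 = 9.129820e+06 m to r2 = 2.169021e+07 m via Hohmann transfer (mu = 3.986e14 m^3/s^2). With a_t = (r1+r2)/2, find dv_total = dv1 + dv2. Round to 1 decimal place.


Step 1: Transfer semi-major axis a_t = (9.129820e+06 + 2.169021e+07) / 2 = 1.541002e+07 m
Step 2: v1 (circular at r1) = sqrt(mu/r1) = 6607.51 m/s
Step 3: v_t1 = sqrt(mu*(2/r1 - 1/a_t)) = 7839.13 m/s
Step 4: dv1 = |7839.13 - 6607.51| = 1231.62 m/s
Step 5: v2 (circular at r2) = 4286.84 m/s, v_t2 = 3299.64 m/s
Step 6: dv2 = |4286.84 - 3299.64| = 987.2 m/s
Step 7: Total delta-v = 1231.62 + 987.2 = 2218.8 m/s

2218.8


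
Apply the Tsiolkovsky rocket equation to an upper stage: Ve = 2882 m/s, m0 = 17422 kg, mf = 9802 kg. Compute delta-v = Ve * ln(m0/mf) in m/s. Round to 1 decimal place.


Step 1: Mass ratio m0/mf = 17422 / 9802 = 1.777392
Step 2: ln(1.777392) = 0.575147
Step 3: delta-v = 2882 * 0.575147 = 1657.6 m/s

1657.6


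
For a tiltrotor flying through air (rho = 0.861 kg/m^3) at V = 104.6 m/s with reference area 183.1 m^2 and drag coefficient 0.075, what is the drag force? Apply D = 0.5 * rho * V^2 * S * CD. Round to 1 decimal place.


Step 1: Dynamic pressure q = 0.5 * 0.861 * 104.6^2 = 4710.1694 Pa
Step 2: Drag D = q * S * CD = 4710.1694 * 183.1 * 0.075
Step 3: D = 64682.4 N

64682.4


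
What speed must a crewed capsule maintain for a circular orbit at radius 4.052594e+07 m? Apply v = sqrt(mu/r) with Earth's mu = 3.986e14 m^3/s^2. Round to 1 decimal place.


Step 1: mu / r = 3.986e14 / 4.052594e+07 = 9835675.6191
Step 2: v = sqrt(9835675.6191) = 3136.2 m/s

3136.2


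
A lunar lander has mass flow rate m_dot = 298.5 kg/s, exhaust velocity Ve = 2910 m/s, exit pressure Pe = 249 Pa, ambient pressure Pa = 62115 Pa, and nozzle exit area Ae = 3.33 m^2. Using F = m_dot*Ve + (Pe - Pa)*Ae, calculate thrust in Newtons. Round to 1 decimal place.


Step 1: Momentum thrust = m_dot * Ve = 298.5 * 2910 = 868635.0 N
Step 2: Pressure thrust = (Pe - Pa) * Ae = (249 - 62115) * 3.33 = -206013.78 N
Step 3: Total thrust F = 868635.0 + -206013.78 = 662621.2 N

662621.2


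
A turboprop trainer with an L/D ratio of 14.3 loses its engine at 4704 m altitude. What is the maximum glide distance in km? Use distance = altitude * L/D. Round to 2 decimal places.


Step 1: Glide distance = altitude * L/D = 4704 * 14.3 = 67267.2 m
Step 2: Convert to km: 67267.2 / 1000 = 67.27 km

67.27


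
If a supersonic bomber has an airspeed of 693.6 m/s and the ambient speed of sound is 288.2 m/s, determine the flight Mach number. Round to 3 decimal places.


Step 1: M = V / a = 693.6 / 288.2
Step 2: M = 2.407

2.407


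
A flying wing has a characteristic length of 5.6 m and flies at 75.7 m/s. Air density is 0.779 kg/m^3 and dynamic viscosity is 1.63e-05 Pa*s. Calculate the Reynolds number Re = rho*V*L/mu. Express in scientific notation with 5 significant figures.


Step 1: Numerator = rho * V * L = 0.779 * 75.7 * 5.6 = 330.23368
Step 2: Re = 330.23368 / 1.63e-05
Step 3: Re = 2.0260e+07

2.0260e+07


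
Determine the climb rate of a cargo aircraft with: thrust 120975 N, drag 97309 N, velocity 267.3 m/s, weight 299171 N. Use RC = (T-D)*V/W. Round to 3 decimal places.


Step 1: Excess thrust = T - D = 120975 - 97309 = 23666 N
Step 2: Excess power = 23666 * 267.3 = 6325921.8 W
Step 3: RC = 6325921.8 / 299171 = 21.145 m/s

21.145


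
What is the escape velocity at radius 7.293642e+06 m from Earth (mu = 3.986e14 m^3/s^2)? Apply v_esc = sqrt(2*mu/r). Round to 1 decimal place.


Step 1: 2*mu/r = 2 * 3.986e14 / 7.293642e+06 = 109300675.8489
Step 2: v_esc = sqrt(109300675.8489) = 10454.7 m/s

10454.7


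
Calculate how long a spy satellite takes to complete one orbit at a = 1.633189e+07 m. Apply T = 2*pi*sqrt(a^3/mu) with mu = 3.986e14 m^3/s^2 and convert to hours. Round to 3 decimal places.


Step 1: a^3 / mu = 4.356215e+21 / 3.986e14 = 1.092879e+07
Step 2: sqrt(1.092879e+07) = 3305.8719 s
Step 3: T = 2*pi * 3305.8719 = 20771.41 s
Step 4: T in hours = 20771.41 / 3600 = 5.770 hours

5.770


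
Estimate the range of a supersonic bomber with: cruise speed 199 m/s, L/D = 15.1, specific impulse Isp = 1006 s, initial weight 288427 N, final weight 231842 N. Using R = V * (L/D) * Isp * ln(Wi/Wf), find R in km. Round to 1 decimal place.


Step 1: Coefficient = V * (L/D) * Isp = 199 * 15.1 * 1006 = 3022929.4 m
Step 2: Wi/Wf = 288427 / 231842 = 1.244067
Step 3: ln(1.244067) = 0.218386
Step 4: R = 3022929.4 * 0.218386 = 660165.2 m = 660.2 km

660.2


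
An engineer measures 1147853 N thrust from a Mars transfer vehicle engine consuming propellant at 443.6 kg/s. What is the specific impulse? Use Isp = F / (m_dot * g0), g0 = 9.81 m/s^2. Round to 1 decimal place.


Step 1: m_dot * g0 = 443.6 * 9.81 = 4351.72
Step 2: Isp = 1147853 / 4351.72 = 263.8 s

263.8


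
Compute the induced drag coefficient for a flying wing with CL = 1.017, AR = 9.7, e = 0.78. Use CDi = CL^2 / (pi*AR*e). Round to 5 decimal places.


Step 1: CL^2 = 1.017^2 = 1.034289
Step 2: pi * AR * e = 3.14159 * 9.7 * 0.78 = 23.76929
Step 3: CDi = 1.034289 / 23.76929 = 0.04351

0.04351


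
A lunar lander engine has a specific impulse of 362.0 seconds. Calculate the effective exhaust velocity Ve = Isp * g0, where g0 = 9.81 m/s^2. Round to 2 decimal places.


Step 1: Ve = Isp * g0 = 362.0 * 9.81
Step 2: Ve = 3551.22 m/s

3551.22


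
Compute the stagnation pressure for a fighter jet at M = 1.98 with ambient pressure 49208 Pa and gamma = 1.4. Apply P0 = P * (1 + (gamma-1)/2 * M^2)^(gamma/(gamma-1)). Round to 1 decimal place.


Step 1: (gamma-1)/2 * M^2 = 0.2 * 3.9204 = 0.78408
Step 2: 1 + 0.78408 = 1.78408
Step 3: Exponent gamma/(gamma-1) = 3.5
Step 4: P0 = 49208 * 1.78408^3.5 = 373238.0 Pa

373238.0


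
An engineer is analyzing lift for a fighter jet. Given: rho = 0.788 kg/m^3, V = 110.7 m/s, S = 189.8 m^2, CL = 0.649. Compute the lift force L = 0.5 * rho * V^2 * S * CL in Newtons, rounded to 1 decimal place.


Step 1: Calculate dynamic pressure q = 0.5 * 0.788 * 110.7^2 = 0.5 * 0.788 * 12254.49 = 4828.2691 Pa
Step 2: Multiply by wing area and lift coefficient: L = 4828.2691 * 189.8 * 0.649
Step 3: L = 916405.4676 * 0.649 = 594747.1 N

594747.1


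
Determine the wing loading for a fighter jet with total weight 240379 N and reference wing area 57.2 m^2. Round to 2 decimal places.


Step 1: Wing loading = W / S = 240379 / 57.2
Step 2: Wing loading = 4202.43 N/m^2

4202.43


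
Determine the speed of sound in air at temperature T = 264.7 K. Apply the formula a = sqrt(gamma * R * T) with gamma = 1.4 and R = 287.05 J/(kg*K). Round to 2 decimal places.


Step 1: gamma * R * T = 1.4 * 287.05 * 264.7 = 106374.989
Step 2: a = sqrt(106374.989) = 326.15 m/s

326.15


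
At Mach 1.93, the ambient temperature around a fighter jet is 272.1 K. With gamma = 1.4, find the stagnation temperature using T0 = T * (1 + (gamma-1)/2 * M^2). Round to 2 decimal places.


Step 1: (gamma-1)/2 = 0.2
Step 2: M^2 = 3.7249
Step 3: 1 + 0.2 * 3.7249 = 1.74498
Step 4: T0 = 272.1 * 1.74498 = 474.81 K

474.81


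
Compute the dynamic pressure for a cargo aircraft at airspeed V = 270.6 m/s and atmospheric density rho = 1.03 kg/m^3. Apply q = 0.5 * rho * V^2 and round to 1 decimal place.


Step 1: V^2 = 270.6^2 = 73224.36
Step 2: q = 0.5 * 1.03 * 73224.36
Step 3: q = 37710.5 Pa

37710.5


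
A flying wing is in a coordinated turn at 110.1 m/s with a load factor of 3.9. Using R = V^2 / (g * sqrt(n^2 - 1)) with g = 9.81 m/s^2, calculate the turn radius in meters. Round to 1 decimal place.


Step 1: V^2 = 110.1^2 = 12122.01
Step 2: n^2 - 1 = 3.9^2 - 1 = 14.21
Step 3: sqrt(14.21) = 3.769615
Step 4: R = 12122.01 / (9.81 * 3.769615) = 327.8 m

327.8


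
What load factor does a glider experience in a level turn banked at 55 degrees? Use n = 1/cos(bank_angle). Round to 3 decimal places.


Step 1: Convert 55 degrees to radians = 0.959931
Step 2: cos(55 deg) = 0.573576
Step 3: n = 1 / 0.573576 = 1.743

1.743


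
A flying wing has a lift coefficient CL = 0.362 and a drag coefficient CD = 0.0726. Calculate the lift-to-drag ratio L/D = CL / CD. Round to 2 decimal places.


Step 1: L/D = CL / CD = 0.362 / 0.0726
Step 2: L/D = 4.99

4.99


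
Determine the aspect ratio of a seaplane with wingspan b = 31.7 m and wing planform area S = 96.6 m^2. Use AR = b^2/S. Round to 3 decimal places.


Step 1: b^2 = 31.7^2 = 1004.89
Step 2: AR = 1004.89 / 96.6 = 10.403

10.403


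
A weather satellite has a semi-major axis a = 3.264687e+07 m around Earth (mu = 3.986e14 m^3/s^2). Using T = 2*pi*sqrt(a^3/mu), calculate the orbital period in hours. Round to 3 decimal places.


Step 1: a^3 / mu = 3.479563e+22 / 3.986e14 = 8.729460e+07
Step 2: sqrt(8.729460e+07) = 9343.1577 s
Step 3: T = 2*pi * 9343.1577 = 58704.79 s
Step 4: T in hours = 58704.79 / 3600 = 16.307 hours

16.307


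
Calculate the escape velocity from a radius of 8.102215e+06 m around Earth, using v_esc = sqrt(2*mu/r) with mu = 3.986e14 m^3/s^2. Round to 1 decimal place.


Step 1: 2*mu/r = 2 * 3.986e14 / 8.102215e+06 = 98392846.8943
Step 2: v_esc = sqrt(98392846.8943) = 9919.3 m/s

9919.3


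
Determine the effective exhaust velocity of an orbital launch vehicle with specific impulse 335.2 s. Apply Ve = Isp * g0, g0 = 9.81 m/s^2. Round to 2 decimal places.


Step 1: Ve = Isp * g0 = 335.2 * 9.81
Step 2: Ve = 3288.31 m/s

3288.31


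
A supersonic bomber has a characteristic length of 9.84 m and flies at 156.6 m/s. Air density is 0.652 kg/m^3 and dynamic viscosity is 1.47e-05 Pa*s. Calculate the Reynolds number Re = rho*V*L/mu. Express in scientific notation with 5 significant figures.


Step 1: Numerator = rho * V * L = 0.652 * 156.6 * 9.84 = 1004.695488
Step 2: Re = 1004.695488 / 1.47e-05
Step 3: Re = 6.8347e+07

6.8347e+07


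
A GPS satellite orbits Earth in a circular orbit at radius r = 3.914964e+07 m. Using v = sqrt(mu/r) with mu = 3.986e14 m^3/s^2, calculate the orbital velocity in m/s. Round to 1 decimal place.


Step 1: mu / r = 3.986e14 / 3.914964e+07 = 10181447.3901
Step 2: v = sqrt(10181447.3901) = 3190.8 m/s

3190.8


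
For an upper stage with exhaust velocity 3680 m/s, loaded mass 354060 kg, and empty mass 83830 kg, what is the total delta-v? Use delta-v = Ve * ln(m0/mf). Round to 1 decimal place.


Step 1: Mass ratio m0/mf = 354060 / 83830 = 4.223548
Step 2: ln(4.223548) = 1.440675
Step 3: delta-v = 3680 * 1.440675 = 5301.7 m/s

5301.7


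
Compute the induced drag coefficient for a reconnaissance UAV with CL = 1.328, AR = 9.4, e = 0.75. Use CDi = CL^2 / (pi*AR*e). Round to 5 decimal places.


Step 1: CL^2 = 1.328^2 = 1.763584
Step 2: pi * AR * e = 3.14159 * 9.4 * 0.75 = 22.148228
Step 3: CDi = 1.763584 / 22.148228 = 0.07963

0.07963


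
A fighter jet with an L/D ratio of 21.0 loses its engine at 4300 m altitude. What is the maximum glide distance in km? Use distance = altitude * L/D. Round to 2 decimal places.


Step 1: Glide distance = altitude * L/D = 4300 * 21.0 = 90300.0 m
Step 2: Convert to km: 90300.0 / 1000 = 90.30 km

90.30


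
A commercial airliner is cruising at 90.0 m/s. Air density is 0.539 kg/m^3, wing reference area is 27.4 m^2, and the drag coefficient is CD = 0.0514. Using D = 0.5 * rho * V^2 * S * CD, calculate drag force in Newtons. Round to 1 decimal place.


Step 1: Dynamic pressure q = 0.5 * 0.539 * 90.0^2 = 2182.95 Pa
Step 2: Drag D = q * S * CD = 2182.95 * 27.4 * 0.0514
Step 3: D = 3074.4 N

3074.4


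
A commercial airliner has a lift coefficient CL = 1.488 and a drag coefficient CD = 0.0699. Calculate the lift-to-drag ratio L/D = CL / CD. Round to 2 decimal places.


Step 1: L/D = CL / CD = 1.488 / 0.0699
Step 2: L/D = 21.29

21.29


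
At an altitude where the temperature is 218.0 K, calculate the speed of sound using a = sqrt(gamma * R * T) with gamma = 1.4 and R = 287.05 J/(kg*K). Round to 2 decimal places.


Step 1: gamma * R * T = 1.4 * 287.05 * 218.0 = 87607.66
Step 2: a = sqrt(87607.66) = 295.99 m/s

295.99


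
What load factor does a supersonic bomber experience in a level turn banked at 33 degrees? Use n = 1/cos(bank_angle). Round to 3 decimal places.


Step 1: Convert 33 degrees to radians = 0.575959
Step 2: cos(33 deg) = 0.838671
Step 3: n = 1 / 0.838671 = 1.192

1.192


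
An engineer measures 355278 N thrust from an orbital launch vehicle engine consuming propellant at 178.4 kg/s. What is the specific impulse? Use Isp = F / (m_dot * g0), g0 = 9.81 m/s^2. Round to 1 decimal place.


Step 1: m_dot * g0 = 178.4 * 9.81 = 1750.1
Step 2: Isp = 355278 / 1750.1 = 203.0 s

203.0


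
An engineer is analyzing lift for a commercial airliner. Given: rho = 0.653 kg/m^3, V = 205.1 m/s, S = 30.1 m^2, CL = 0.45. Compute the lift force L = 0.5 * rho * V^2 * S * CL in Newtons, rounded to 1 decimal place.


Step 1: Calculate dynamic pressure q = 0.5 * 0.653 * 205.1^2 = 0.5 * 0.653 * 42066.01 = 13734.5523 Pa
Step 2: Multiply by wing area and lift coefficient: L = 13734.5523 * 30.1 * 0.45
Step 3: L = 413410.0232 * 0.45 = 186034.5 N

186034.5
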